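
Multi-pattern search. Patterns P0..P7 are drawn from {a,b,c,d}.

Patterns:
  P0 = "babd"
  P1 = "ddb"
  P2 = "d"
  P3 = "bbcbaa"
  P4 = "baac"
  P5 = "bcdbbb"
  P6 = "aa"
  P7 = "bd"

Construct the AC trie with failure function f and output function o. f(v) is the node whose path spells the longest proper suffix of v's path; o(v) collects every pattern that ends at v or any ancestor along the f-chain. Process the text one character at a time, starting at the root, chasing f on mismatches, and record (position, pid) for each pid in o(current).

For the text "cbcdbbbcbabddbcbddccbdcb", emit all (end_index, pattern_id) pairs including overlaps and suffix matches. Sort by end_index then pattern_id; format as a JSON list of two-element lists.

Build automaton:
Trie (insert patterns):
  0='ε' goto a→20 b→1 d→5
  1='b' goto a→2 b→8 c→15 d→22
  2='ba' goto a→13 b→3
  3='bab' goto d→4
  4='babd' goto ·  ←P0
  5='d' goto d→6  ←P2
  6='dd' goto b→7
  7='ddb' goto ·  ←P1
  8='bb' goto c→9
  9='bbc' goto b→10
  10='bbcb' goto a→11
  11='bbcba' goto a→12
  12='bbcbaa' goto ·  ←P3
  13='baa' goto c→14
  14='baac' goto ·  ←P4
  15='bc' goto d→16
  16='bcd' goto b→17
  17='bcdb' goto b→18
  18='bcdbb' goto b→19
  19='bcdbbb' goto ·  ←P5
  20='a' goto a→21
  21='aa' goto ·  ←P6
  22='bd' goto ·  ←P7

Failure links (BFS by depth):
  fail(1) 'b': from fail(0)=0 chase 'b': 0 ⇒ 0;  out=∅∪out(0)=∅
  fail(5) 'd': from fail(0)=0 chase 'd': 0 ⇒ 0;  out={2}∪out(0)={2}
  fail(20) 'a': from fail(0)=0 chase 'a': 0 ⇒ 0;  out=∅∪out(0)=∅
  fail(2) 'ba': from fail(1)=0 chase 'a': 0 ⇒ 20;  out=∅∪out(20)=∅
  fail(6) 'dd': from fail(5)=0 chase 'd': 0 ⇒ 5;  out=∅∪out(5)={2}
  fail(8) 'bb': from fail(1)=0 chase 'b': 0 ⇒ 1;  out=∅∪out(1)=∅
  fail(15) 'bc': from fail(1)=0 chase 'c': 0 ⇒ 0;  out=∅∪out(0)=∅
  fail(21) 'aa': from fail(20)=0 chase 'a': 0 ⇒ 20;  out={6}∪out(20)={6}
  fail(22) 'bd': from fail(1)=0 chase 'd': 0 ⇒ 5;  out={7}∪out(5)={2,7}
  fail(3) 'bab': from fail(2)=20 chase 'b': 20→0 ⇒ 1;  out=∅∪out(1)=∅
  fail(7) 'ddb': from fail(6)=5 chase 'b': 5→0 ⇒ 1;  out={1}∪out(1)={1}
  fail(9) 'bbc': from fail(8)=1 chase 'c': 1 ⇒ 15;  out=∅∪out(15)=∅
  fail(13) 'baa': from fail(2)=20 chase 'a': 20 ⇒ 21;  out=∅∪out(21)={6}
  fail(16) 'bcd': from fail(15)=0 chase 'd': 0 ⇒ 5;  out=∅∪out(5)={2}
  fail(4) 'babd': from fail(3)=1 chase 'd': 1 ⇒ 22;  out={0}∪out(22)={0,2,7}
  fail(10) 'bbcb': from fail(9)=15 chase 'b': 15→0 ⇒ 1;  out=∅∪out(1)=∅
  fail(14) 'baac': from fail(13)=21 chase 'c': 21→20→0 ⇒ 0;  out={4}∪out(0)={4}
  fail(17) 'bcdb': from fail(16)=5 chase 'b': 5→0 ⇒ 1;  out=∅∪out(1)=∅
  fail(11) 'bbcba': from fail(10)=1 chase 'a': 1 ⇒ 2;  out=∅∪out(2)=∅
  fail(18) 'bcdbb': from fail(17)=1 chase 'b': 1 ⇒ 8;  out=∅∪out(8)=∅
  fail(12) 'bbcbaa': from fail(11)=2 chase 'a': 2 ⇒ 13;  out={3}∪out(13)={3,6}
  fail(19) 'bcdbbb': from fail(18)=8 chase 'b': 8→1 ⇒ 8;  out={5}∪out(8)={5}

Scan:
i=0 'c': node 0→0
i=1 'b': node 0→1
i=2 'c': node 1→15
i=3 'd': node 15→16  ** P2@[3:3]
i=4 'b': node 16→17
i=5 'b': node 17→18
i=6 'b': node 18→19  ** P5@[1:6]
i=7 'c': node 19→9 (fail-walked)
i=8 'b': node 9→10
i=9 'a': node 10→11
i=10 'b': node 11→3 (fail-walked)
i=11 'd': node 3→4  ** P0@[8:11],P2@[11:11],P7@[10:11]
i=12 'd': node 4→6 (fail-walked)  ** P2@[12:12]
i=13 'b': node 6→7  ** P1@[11:13]
i=14 'c': node 7→15 (fail-walked)
i=15 'b': node 15→1 (fail-walked)
i=16 'd': node 1→22  ** P2@[16:16],P7@[15:16]
i=17 'd': node 22→6 (fail-walked)  ** P2@[17:17]
i=18 'c': node 6→0 (fail-walked)
i=19 'c': node 0→0
i=20 'b': node 0→1
i=21 'd': node 1→22  ** P2@[21:21],P7@[20:21]
i=22 'c': node 22→0 (fail-walked)
i=23 'b': node 0→1

Matches: [[3,2],[6,5],[11,0],[11,2],[11,7],[12,2],[13,1],[16,2],[16,7],[17,2],[21,2],[21,7]]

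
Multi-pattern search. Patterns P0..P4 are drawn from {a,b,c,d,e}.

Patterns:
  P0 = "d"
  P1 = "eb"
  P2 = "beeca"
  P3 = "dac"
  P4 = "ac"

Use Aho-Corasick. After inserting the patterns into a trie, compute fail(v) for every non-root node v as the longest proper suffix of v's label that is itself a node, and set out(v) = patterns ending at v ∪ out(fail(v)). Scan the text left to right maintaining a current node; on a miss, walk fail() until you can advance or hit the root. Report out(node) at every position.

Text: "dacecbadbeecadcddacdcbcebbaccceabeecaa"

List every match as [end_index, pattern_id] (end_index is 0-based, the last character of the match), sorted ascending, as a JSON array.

Build automaton:
Trie nodes:
  n0 'ε': a→11 b→4 d→1 e→2
  n1 'd': a→9  [P0 ends]
  n2 'e': b→3
  n3 'eb': ·  [P1 ends]
  n4 'b': e→5
  n5 'be': e→6
  n6 'bee': c→7
  n7 'beec': a→8
  n8 'beeca': ·  [P2 ends]
  n9 'da': c→10
  n10 'dac': ·  [P3 ends]
  n11 'a': c→12
  n12 'ac': ·  [P4 ends]

BFS fail/out derivation:
  n1('d'): parent n0 fail=0; on 'd' 0 → fail=0;  out {0}∪∅={0}
  n2('e'): parent n0 fail=0; on 'e' 0 → fail=0;  out ∅∪∅=∅
  n4('b'): parent n0 fail=0; on 'b' 0 → fail=0;  out ∅∪∅=∅
  n11('a'): parent n0 fail=0; on 'a' 0 → fail=0;  out ∅∪∅=∅
  n3('eb'): parent n2 fail=0; on 'b' 0 → fail=4;  out {1}∪∅={1}
  n5('be'): parent n4 fail=0; on 'e' 0 → fail=2;  out ∅∪∅=∅
  n9('da'): parent n1 fail=0; on 'a' 0 → fail=11;  out ∅∪∅=∅
  n12('ac'): parent n11 fail=0; on 'c' 0 → fail=0;  out {4}∪∅={4}
  n6('bee'): parent n5 fail=2; on 'e' 2→0 → fail=2;  out ∅∪∅=∅
  n10('dac'): parent n9 fail=11; on 'c' 11 → fail=12;  out {3}∪{4}={3,4}
  n7('beec'): parent n6 fail=2; on 'c' 2→0 → fail=0;  out ∅∪∅=∅
  n8('beeca'): parent n7 fail=0; on 'a' 0 → fail=11;  out {2}∪∅={2}

Scan:
[0] read 'd'  n0⇒n1  emit P0@[0:0]
[1] read 'a'  n1⇒n9
[2] read 'c'  n9⇒n10  emit P3@[0:2],P4@[1:2]
[3] read 'e'  n10⇒n2 ·f
[4] read 'c'  n2⇒n0 ·f
[5] read 'b'  n0⇒n4
[6] read 'a'  n4⇒n11 ·f
[7] read 'd'  n11⇒n1 ·f  emit P0@[7:7]
[8] read 'b'  n1⇒n4 ·f
[9] read 'e'  n4⇒n5
[10] read 'e'  n5⇒n6
[11] read 'c'  n6⇒n7
[12] read 'a'  n7⇒n8  emit P2@[8:12]
[13] read 'd'  n8⇒n1 ·f  emit P0@[13:13]
[14] read 'c'  n1⇒n0 ·f
[15] read 'd'  n0⇒n1  emit P0@[15:15]
[16] read 'd'  n1⇒n1 ·f  emit P0@[16:16]
[17] read 'a'  n1⇒n9
[18] read 'c'  n9⇒n10  emit P3@[16:18],P4@[17:18]
[19] read 'd'  n10⇒n1 ·f  emit P0@[19:19]
[20] read 'c'  n1⇒n0 ·f
[21] read 'b'  n0⇒n4
[22] read 'c'  n4⇒n0 ·f
[23] read 'e'  n0⇒n2
[24] read 'b'  n2⇒n3  emit P1@[23:24]
[25] read 'b'  n3⇒n4 ·f
[26] read 'a'  n4⇒n11 ·f
[27] read 'c'  n11⇒n12  emit P4@[26:27]
[28] read 'c'  n12⇒n0 ·f
[29] read 'c'  n0⇒n0
[30] read 'e'  n0⇒n2
[31] read 'a'  n2⇒n11 ·f
[32] read 'b'  n11⇒n4 ·f
[33] read 'e'  n4⇒n5
[34] read 'e'  n5⇒n6
[35] read 'c'  n6⇒n7
[36] read 'a'  n7⇒n8  emit P2@[32:36]
[37] read 'a'  n8⇒n11 ·f

Matches: [[0,0],[2,3],[2,4],[7,0],[12,2],[13,0],[15,0],[16,0],[18,3],[18,4],[19,0],[24,1],[27,4],[36,2]]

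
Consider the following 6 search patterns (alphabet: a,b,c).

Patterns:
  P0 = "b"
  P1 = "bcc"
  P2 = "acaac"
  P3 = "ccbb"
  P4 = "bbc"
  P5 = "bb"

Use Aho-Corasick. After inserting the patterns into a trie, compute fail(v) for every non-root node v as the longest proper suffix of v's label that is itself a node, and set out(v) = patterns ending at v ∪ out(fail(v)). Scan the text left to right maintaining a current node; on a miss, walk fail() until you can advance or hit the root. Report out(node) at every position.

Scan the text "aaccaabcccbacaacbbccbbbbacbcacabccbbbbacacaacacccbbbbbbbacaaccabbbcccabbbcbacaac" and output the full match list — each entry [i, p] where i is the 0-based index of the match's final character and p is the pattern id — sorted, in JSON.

Build:
Trie nodes:
  0='ε' goto a→4 b→1 c→9
  1='b' goto b→13 c→2  [P0 ends]
  2='bc' goto c→3
  3='bcc' goto ·  [P1 ends]
  4='a' goto c→5
  5='ac' goto a→6
  6='aca' goto a→7
  7='acaa' goto c→8
  8='acaac' goto ·  [P2 ends]
  9='c' goto c→10
  10='cc' goto b→11
  11='ccb' goto b→12
  12='ccbb' goto ·  [P3 ends]
  13='bb' goto c→14  [P5 ends]
  14='bbc' goto ·  [P4 ends]

Failure links (BFS by depth):
  fail(1) 'b': from fail(0)=0 chase 'b': 0 ⇒ 0;  out={0}∪out(0)={0}
  fail(4) 'a': from fail(0)=0 chase 'a': 0 ⇒ 0;  out=∅∪out(0)=∅
  fail(9) 'c': from fail(0)=0 chase 'c': 0 ⇒ 0;  out=∅∪out(0)=∅
  fail(2) 'bc': from fail(1)=0 chase 'c': 0 ⇒ 9;  out=∅∪out(9)=∅
  fail(5) 'ac': from fail(4)=0 chase 'c': 0 ⇒ 9;  out=∅∪out(9)=∅
  fail(10) 'cc': from fail(9)=0 chase 'c': 0 ⇒ 9;  out=∅∪out(9)=∅
  fail(13) 'bb': from fail(1)=0 chase 'b': 0 ⇒ 1;  out={5}∪out(1)={0,5}
  fail(3) 'bcc': from fail(2)=9 chase 'c': 9 ⇒ 10;  out={1}∪out(10)={1}
  fail(6) 'aca': from fail(5)=9 chase 'a': 9→0 ⇒ 4;  out=∅∪out(4)=∅
  fail(11) 'ccb': from fail(10)=9 chase 'b': 9→0 ⇒ 1;  out=∅∪out(1)={0}
  fail(14) 'bbc': from fail(13)=1 chase 'c': 1 ⇒ 2;  out={4}∪out(2)={4}
  fail(7) 'acaa': from fail(6)=4 chase 'a': 4→0 ⇒ 4;  out=∅∪out(4)=∅
  fail(12) 'ccbb': from fail(11)=1 chase 'b': 1 ⇒ 13;  out={3}∪out(13)={0,3,5}
  fail(8) 'acaac': from fail(7)=4 chase 'c': 4 ⇒ 5;  out={2}∪out(5)={2}

Text stream:
[0] read 'a'  n0⇒n4
[1] read 'a'  n4⇒n4 (fail-walked)
[2] read 'c'  n4⇒n5
[3] read 'c'  n5⇒n10 (fail-walked)
[4] read 'a'  n10⇒n4 (fail-walked)
[5] read 'a'  n4⇒n4 (fail-walked)
[6] read 'b'  n4⇒n1 (fail-walked)  → match P0@[6:6]
[7] read 'c'  n1⇒n2
[8] read 'c'  n2⇒n3  → match P1@[6:8]
[9] read 'c'  n3⇒n10 (fail-walked)
[10] read 'b'  n10⇒n11  → match P0@[10:10]
[11] read 'a'  n11⇒n4 (fail-walked)
[12] read 'c'  n4⇒n5
[13] read 'a'  n5⇒n6
[14] read 'a'  n6⇒n7
[15] read 'c'  n7⇒n8  → match P2@[11:15]
[16] read 'b'  n8⇒n1 (fail-walked)  → match P0@[16:16]
[17] read 'b'  n1⇒n13  → match P0@[17:17],P5@[16:17]
[18] read 'c'  n13⇒n14  → match P4@[16:18]
[19] read 'c'  n14⇒n3 (fail-walked)  → match P1@[17:19]
[20] read 'b'  n3⇒n11 (fail-walked)  → match P0@[20:20]
[21] read 'b'  n11⇒n12  → match P0@[21:21],P3@[18:21],P5@[20:21]
[22] read 'b'  n12⇒n13 (fail-walked)  → match P0@[22:22],P5@[21:22]
[23] read 'b'  n13⇒n13 (fail-walked)  → match P0@[23:23],P5@[22:23]
[24] read 'a'  n13⇒n4 (fail-walked)
[25] read 'c'  n4⇒n5
[26] read 'b'  n5⇒n1 (fail-walked)  → match P0@[26:26]
[27] read 'c'  n1⇒n2
[28] read 'a'  n2⇒n4 (fail-walked)
[29] read 'c'  n4⇒n5
[30] read 'a'  n5⇒n6
[31] read 'b'  n6⇒n1 (fail-walked)  → match P0@[31:31]
[32] read 'c'  n1⇒n2
[33] read 'c'  n2⇒n3  → match P1@[31:33]
[34] read 'b'  n3⇒n11 (fail-walked)  → match P0@[34:34]
[35] read 'b'  n11⇒n12  → match P0@[35:35],P3@[32:35],P5@[34:35]
[36] read 'b'  n12⇒n13 (fail-walked)  → match P0@[36:36],P5@[35:36]
[37] read 'b'  n13⇒n13 (fail-walked)  → match P0@[37:37],P5@[36:37]
[38] read 'a'  n13⇒n4 (fail-walked)
[39] read 'c'  n4⇒n5
[40] read 'a'  n5⇒n6
[41] read 'c'  n6⇒n5 (fail-walked)
[42] read 'a'  n5⇒n6
[43] read 'a'  n6⇒n7
[44] read 'c'  n7⇒n8  → match P2@[40:44]
[45] read 'a'  n8⇒n6 (fail-walked)
[46] read 'c'  n6⇒n5 (fail-walked)
[47] read 'c'  n5⇒n10 (fail-walked)
[48] read 'c'  n10⇒n10 (fail-walked)
[49] read 'b'  n10⇒n11  → match P0@[49:49]
[50] read 'b'  n11⇒n12  → match P0@[50:50],P3@[47:50],P5@[49:50]
[51] read 'b'  n12⇒n13 (fail-walked)  → match P0@[51:51],P5@[50:51]
[52] read 'b'  n13⇒n13 (fail-walked)  → match P0@[52:52],P5@[51:52]
[53] read 'b'  n13⇒n13 (fail-walked)  → match P0@[53:53],P5@[52:53]
[54] read 'b'  n13⇒n13 (fail-walked)  → match P0@[54:54],P5@[53:54]
[55] read 'b'  n13⇒n13 (fail-walked)  → match P0@[55:55],P5@[54:55]
[56] read 'a'  n13⇒n4 (fail-walked)
[57] read 'c'  n4⇒n5
[58] read 'a'  n5⇒n6
[59] read 'a'  n6⇒n7
[60] read 'c'  n7⇒n8  → match P2@[56:60]
[61] read 'c'  n8⇒n10 (fail-walked)
[62] read 'a'  n10⇒n4 (fail-walked)
[63] read 'b'  n4⇒n1 (fail-walked)  → match P0@[63:63]
[64] read 'b'  n1⇒n13  → match P0@[64:64],P5@[63:64]
[65] read 'b'  n13⇒n13 (fail-walked)  → match P0@[65:65],P5@[64:65]
[66] read 'c'  n13⇒n14  → match P4@[64:66]
[67] read 'c'  n14⇒n3 (fail-walked)  → match P1@[65:67]
[68] read 'c'  n3⇒n10 (fail-walked)
[69] read 'a'  n10⇒n4 (fail-walked)
[70] read 'b'  n4⇒n1 (fail-walked)  → match P0@[70:70]
[71] read 'b'  n1⇒n13  → match P0@[71:71],P5@[70:71]
[72] read 'b'  n13⇒n13 (fail-walked)  → match P0@[72:72],P5@[71:72]
[73] read 'c'  n13⇒n14  → match P4@[71:73]
[74] read 'b'  n14⇒n1 (fail-walked)  → match P0@[74:74]
[75] read 'a'  n1⇒n4 (fail-walked)
[76] read 'c'  n4⇒n5
[77] read 'a'  n5⇒n6
[78] read 'a'  n6⇒n7
[79] read 'c'  n7⇒n8  → match P2@[75:79]

All matches (sorted): [[6,0],[8,1],[10,0],[15,2],[16,0],[17,0],[17,5],[18,4],[19,1],[20,0],[21,0],[21,3],[21,5],[22,0],[22,5],[23,0],[23,5],[26,0],[31,0],[33,1],[34,0],[35,0],[35,3],[35,5],[36,0],[36,5],[37,0],[37,5],[44,2],[49,0],[50,0],[50,3],[50,5],[51,0],[51,5],[52,0],[52,5],[53,0],[53,5],[54,0],[54,5],[55,0],[55,5],[60,2],[63,0],[64,0],[64,5],[65,0],[65,5],[66,4],[67,1],[70,0],[71,0],[71,5],[72,0],[72,5],[73,4],[74,0],[79,2]]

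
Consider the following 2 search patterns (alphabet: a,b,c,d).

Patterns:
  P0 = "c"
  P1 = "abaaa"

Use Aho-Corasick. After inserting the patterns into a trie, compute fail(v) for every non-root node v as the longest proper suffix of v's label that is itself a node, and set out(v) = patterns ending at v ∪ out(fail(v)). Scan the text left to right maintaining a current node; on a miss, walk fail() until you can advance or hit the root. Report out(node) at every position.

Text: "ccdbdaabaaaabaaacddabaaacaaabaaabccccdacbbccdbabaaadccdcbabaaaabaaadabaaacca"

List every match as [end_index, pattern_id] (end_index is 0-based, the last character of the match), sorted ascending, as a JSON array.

Construct AC machine:
Trie (insert patterns):
  n0 'ε': a→2 c→1
  n1 'c': ·  ←P0
  n2 'a': b→3
  n3 'ab': a→4
  n4 'aba': a→5
  n5 'abaa': a→6
  n6 'abaaa': ·  ←P1

Failure links (BFS by depth):
  n1('c'): parent n0 fail=0; on 'c' 0 → fail=0;  out {0}∪∅={0}
  n2('a'): parent n0 fail=0; on 'a' 0 → fail=0;  out ∅∪∅=∅
  n3('ab'): parent n2 fail=0; on 'b' 0 → fail=0;  out ∅∪∅=∅
  n4('aba'): parent n3 fail=0; on 'a' 0 → fail=2;  out ∅∪∅=∅
  n5('abaa'): parent n4 fail=2; on 'a' 2→0 → fail=2;  out ∅∪∅=∅
  n6('abaaa'): parent n5 fail=2; on 'a' 2→0 → fail=2;  out {1}∪∅={1}

Run:
[0] read 'c'  n0⇒n1  → match P0@[0:0]
[1] read 'c'  n1⇒n1 (via fail)  → match P0@[1:1]
[2] read 'd'  n1⇒n0 (via fail)
[3] read 'b'  n0⇒n0
[4] read 'd'  n0⇒n0
[5] read 'a'  n0⇒n2
[6] read 'a'  n2⇒n2 (via fail)
[7] read 'b'  n2⇒n3
[8] read 'a'  n3⇒n4
[9] read 'a'  n4⇒n5
[10] read 'a'  n5⇒n6  → match P1@[6:10]
[11] read 'a'  n6⇒n2 (via fail)
[12] read 'b'  n2⇒n3
[13] read 'a'  n3⇒n4
[14] read 'a'  n4⇒n5
[15] read 'a'  n5⇒n6  → match P1@[11:15]
[16] read 'c'  n6⇒n1 (via fail)  → match P0@[16:16]
[17] read 'd'  n1⇒n0 (via fail)
[18] read 'd'  n0⇒n0
[19] read 'a'  n0⇒n2
[20] read 'b'  n2⇒n3
[21] read 'a'  n3⇒n4
[22] read 'a'  n4⇒n5
[23] read 'a'  n5⇒n6  → match P1@[19:23]
[24] read 'c'  n6⇒n1 (via fail)  → match P0@[24:24]
[25] read 'a'  n1⇒n2 (via fail)
[26] read 'a'  n2⇒n2 (via fail)
[27] read 'a'  n2⇒n2 (via fail)
[28] read 'b'  n2⇒n3
[29] read 'a'  n3⇒n4
[30] read 'a'  n4⇒n5
[31] read 'a'  n5⇒n6  → match P1@[27:31]
[32] read 'b'  n6⇒n3 (via fail)
[33] read 'c'  n3⇒n1 (via fail)  → match P0@[33:33]
[34] read 'c'  n1⇒n1 (via fail)  → match P0@[34:34]
[35] read 'c'  n1⇒n1 (via fail)  → match P0@[35:35]
[36] read 'c'  n1⇒n1 (via fail)  → match P0@[36:36]
[37] read 'd'  n1⇒n0 (via fail)
[38] read 'a'  n0⇒n2
[39] read 'c'  n2⇒n1 (via fail)  → match P0@[39:39]
[40] read 'b'  n1⇒n0 (via fail)
[41] read 'b'  n0⇒n0
[42] read 'c'  n0⇒n1  → match P0@[42:42]
[43] read 'c'  n1⇒n1 (via fail)  → match P0@[43:43]
[44] read 'd'  n1⇒n0 (via fail)
[45] read 'b'  n0⇒n0
[46] read 'a'  n0⇒n2
[47] read 'b'  n2⇒n3
[48] read 'a'  n3⇒n4
[49] read 'a'  n4⇒n5
[50] read 'a'  n5⇒n6  → match P1@[46:50]
[51] read 'd'  n6⇒n0 (via fail)
[52] read 'c'  n0⇒n1  → match P0@[52:52]
[53] read 'c'  n1⇒n1 (via fail)  → match P0@[53:53]
[54] read 'd'  n1⇒n0 (via fail)
[55] read 'c'  n0⇒n1  → match P0@[55:55]
[56] read 'b'  n1⇒n0 (via fail)
[57] read 'a'  n0⇒n2
[58] read 'b'  n2⇒n3
[59] read 'a'  n3⇒n4
[60] read 'a'  n4⇒n5
[61] read 'a'  n5⇒n6  → match P1@[57:61]
[62] read 'a'  n6⇒n2 (via fail)
[63] read 'b'  n2⇒n3
[64] read 'a'  n3⇒n4
[65] read 'a'  n4⇒n5
[66] read 'a'  n5⇒n6  → match P1@[62:66]
[67] read 'd'  n6⇒n0 (via fail)
[68] read 'a'  n0⇒n2
[69] read 'b'  n2⇒n3
[70] read 'a'  n3⇒n4
[71] read 'a'  n4⇒n5
[72] read 'a'  n5⇒n6  → match P1@[68:72]
[73] read 'c'  n6⇒n1 (via fail)  → match P0@[73:73]
[74] read 'c'  n1⇒n1 (via fail)  → match P0@[74:74]
[75] read 'a'  n1⇒n2 (via fail)

Result: [[0,0],[1,0],[10,1],[15,1],[16,0],[23,1],[24,0],[31,1],[33,0],[34,0],[35,0],[36,0],[39,0],[42,0],[43,0],[50,1],[52,0],[53,0],[55,0],[61,1],[66,1],[72,1],[73,0],[74,0]]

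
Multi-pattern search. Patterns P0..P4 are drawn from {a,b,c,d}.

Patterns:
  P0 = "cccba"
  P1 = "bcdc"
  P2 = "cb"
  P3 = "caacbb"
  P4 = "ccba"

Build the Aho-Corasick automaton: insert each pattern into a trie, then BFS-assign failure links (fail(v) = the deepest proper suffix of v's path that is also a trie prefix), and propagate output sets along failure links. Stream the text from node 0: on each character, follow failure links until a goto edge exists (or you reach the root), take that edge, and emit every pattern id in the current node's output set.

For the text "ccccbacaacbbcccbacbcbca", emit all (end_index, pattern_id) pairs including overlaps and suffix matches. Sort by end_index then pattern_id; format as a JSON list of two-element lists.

Construct AC machine:
Trie (insert patterns):
  0='ε' goto b→6 c→1
  1='c' goto a→11 b→10 c→2
  2='cc' goto b→16 c→3
  3='ccc' goto b→4
  4='cccb' goto a→5
  5='cccba' goto ·  [P0 ends]
  6='b' goto c→7
  7='bc' goto d→8
  8='bcd' goto c→9
  9='bcdc' goto ·  [P1 ends]
  10='cb' goto ·  [P2 ends]
  11='ca' goto a→12
  12='caa' goto c→13
  13='caac' goto b→14
  14='caacb' goto b→15
  15='caacbb' goto ·  [P3 ends]
  16='ccb' goto a→17
  17='ccba' goto ·  [P4 ends]

Failure links (BFS by depth):
  fail(1) 'c': from fail(0)=0 chase 'c': 0 ⇒ 0;  out=∅∪out(0)=∅
  fail(6) 'b': from fail(0)=0 chase 'b': 0 ⇒ 0;  out=∅∪out(0)=∅
  fail(2) 'cc': from fail(1)=0 chase 'c': 0 ⇒ 1;  out=∅∪out(1)=∅
  fail(7) 'bc': from fail(6)=0 chase 'c': 0 ⇒ 1;  out=∅∪out(1)=∅
  fail(10) 'cb': from fail(1)=0 chase 'b': 0 ⇒ 6;  out={2}∪out(6)={2}
  fail(11) 'ca': from fail(1)=0 chase 'a': 0 ⇒ 0;  out=∅∪out(0)=∅
  fail(3) 'ccc': from fail(2)=1 chase 'c': 1 ⇒ 2;  out=∅∪out(2)=∅
  fail(8) 'bcd': from fail(7)=1 chase 'd': 1→0 ⇒ 0;  out=∅∪out(0)=∅
  fail(12) 'caa': from fail(11)=0 chase 'a': 0 ⇒ 0;  out=∅∪out(0)=∅
  fail(16) 'ccb': from fail(2)=1 chase 'b': 1 ⇒ 10;  out=∅∪out(10)={2}
  fail(4) 'cccb': from fail(3)=2 chase 'b': 2 ⇒ 16;  out=∅∪out(16)={2}
  fail(9) 'bcdc': from fail(8)=0 chase 'c': 0 ⇒ 1;  out={1}∪out(1)={1}
  fail(13) 'caac': from fail(12)=0 chase 'c': 0 ⇒ 1;  out=∅∪out(1)=∅
  fail(17) 'ccba': from fail(16)=10 chase 'a': 10→6→0 ⇒ 0;  out={4}∪out(0)={4}
  fail(5) 'cccba': from fail(4)=16 chase 'a': 16 ⇒ 17;  out={0}∪out(17)={0,4}
  fail(14) 'caacb': from fail(13)=1 chase 'b': 1 ⇒ 10;  out=∅∪out(10)={2}
  fail(15) 'caacbb': from fail(14)=10 chase 'b': 10→6→0 ⇒ 6;  out={3}∪out(6)={3}

Scan:
[0] read 'c'  n0⇒n1
[1] read 'c'  n1⇒n2
[2] read 'c'  n2⇒n3
[3] read 'c'  n3⇒n3 (fail-walked)
[4] read 'b'  n3⇒n4  → match P2@[3:4]
[5] read 'a'  n4⇒n5  → match P0@[1:5],P4@[2:5]
[6] read 'c'  n5⇒n1 (fail-walked)
[7] read 'a'  n1⇒n11
[8] read 'a'  n11⇒n12
[9] read 'c'  n12⇒n13
[10] read 'b'  n13⇒n14  → match P2@[9:10]
[11] read 'b'  n14⇒n15  → match P3@[6:11]
[12] read 'c'  n15⇒n7 (fail-walked)
[13] read 'c'  n7⇒n2 (fail-walked)
[14] read 'c'  n2⇒n3
[15] read 'b'  n3⇒n4  → match P2@[14:15]
[16] read 'a'  n4⇒n5  → match P0@[12:16],P4@[13:16]
[17] read 'c'  n5⇒n1 (fail-walked)
[18] read 'b'  n1⇒n10  → match P2@[17:18]
[19] read 'c'  n10⇒n7 (fail-walked)
[20] read 'b'  n7⇒n10 (fail-walked)  → match P2@[19:20]
[21] read 'c'  n10⇒n7 (fail-walked)
[22] read 'a'  n7⇒n11 (fail-walked)

All matches (sorted): [[4,2],[5,0],[5,4],[10,2],[11,3],[15,2],[16,0],[16,4],[18,2],[20,2]]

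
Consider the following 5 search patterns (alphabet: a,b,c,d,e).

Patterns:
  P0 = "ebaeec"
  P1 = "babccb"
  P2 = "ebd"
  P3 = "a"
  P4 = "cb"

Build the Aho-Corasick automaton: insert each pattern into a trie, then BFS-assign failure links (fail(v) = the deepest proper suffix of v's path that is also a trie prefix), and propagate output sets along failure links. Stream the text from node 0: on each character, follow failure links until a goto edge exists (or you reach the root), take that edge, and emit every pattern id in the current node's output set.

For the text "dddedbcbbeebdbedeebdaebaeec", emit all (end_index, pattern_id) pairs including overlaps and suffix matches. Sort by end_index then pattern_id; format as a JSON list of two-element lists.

Build automaton:
Trie (insert patterns):
  0='ε' goto a→14 b→7 c→15 e→1
  1='e' goto b→2
  2='eb' goto a→3 d→13
  3='eba' goto e→4
  4='ebae' goto e→5
  5='ebaee' goto c→6
  6='ebaeec' goto ·  ←P0
  7='b' goto a→8
  8='ba' goto b→9
  9='bab' goto c→10
  10='babc' goto c→11
  11='babcc' goto b→12
  12='babccb' goto ·  ←P1
  13='ebd' goto ·  ←P2
  14='a' goto ·  ←P3
  15='c' goto b→16
  16='cb' goto ·  ←P4

Failure links (BFS by depth):
  fail(1) 'e': from fail(0)=0 chase 'e': 0 ⇒ 0;  out=∅∪out(0)=∅
  fail(7) 'b': from fail(0)=0 chase 'b': 0 ⇒ 0;  out=∅∪out(0)=∅
  fail(14) 'a': from fail(0)=0 chase 'a': 0 ⇒ 0;  out={3}∪out(0)={3}
  fail(15) 'c': from fail(0)=0 chase 'c': 0 ⇒ 0;  out=∅∪out(0)=∅
  fail(2) 'eb': from fail(1)=0 chase 'b': 0 ⇒ 7;  out=∅∪out(7)=∅
  fail(8) 'ba': from fail(7)=0 chase 'a': 0 ⇒ 14;  out=∅∪out(14)={3}
  fail(16) 'cb': from fail(15)=0 chase 'b': 0 ⇒ 7;  out={4}∪out(7)={4}
  fail(3) 'eba': from fail(2)=7 chase 'a': 7 ⇒ 8;  out=∅∪out(8)={3}
  fail(9) 'bab': from fail(8)=14 chase 'b': 14→0 ⇒ 7;  out=∅∪out(7)=∅
  fail(13) 'ebd': from fail(2)=7 chase 'd': 7→0 ⇒ 0;  out={2}∪out(0)={2}
  fail(4) 'ebae': from fail(3)=8 chase 'e': 8→14→0 ⇒ 1;  out=∅∪out(1)=∅
  fail(10) 'babc': from fail(9)=7 chase 'c': 7→0 ⇒ 15;  out=∅∪out(15)=∅
  fail(5) 'ebaee': from fail(4)=1 chase 'e': 1→0 ⇒ 1;  out=∅∪out(1)=∅
  fail(11) 'babcc': from fail(10)=15 chase 'c': 15→0 ⇒ 15;  out=∅∪out(15)=∅
  fail(6) 'ebaeec': from fail(5)=1 chase 'c': 1→0 ⇒ 15;  out={0}∪out(15)={0}
  fail(12) 'babccb': from fail(11)=15 chase 'b': 15 ⇒ 16;  out={1}∪out(16)={1,4}

Run:
[0] read 'd'  n0⇒n0
[1] read 'd'  n0⇒n0
[2] read 'd'  n0⇒n0
[3] read 'e'  n0⇒n1
[4] read 'd'  n1⇒n0 (via fail)
[5] read 'b'  n0⇒n7
[6] read 'c'  n7⇒n15 (via fail)
[7] read 'b'  n15⇒n16  → match P4@[6:7]
[8] read 'b'  n16⇒n7 (via fail)
[9] read 'e'  n7⇒n1 (via fail)
[10] read 'e'  n1⇒n1 (via fail)
[11] read 'b'  n1⇒n2
[12] read 'd'  n2⇒n13  → match P2@[10:12]
[13] read 'b'  n13⇒n7 (via fail)
[14] read 'e'  n7⇒n1 (via fail)
[15] read 'd'  n1⇒n0 (via fail)
[16] read 'e'  n0⇒n1
[17] read 'e'  n1⇒n1 (via fail)
[18] read 'b'  n1⇒n2
[19] read 'd'  n2⇒n13  → match P2@[17:19]
[20] read 'a'  n13⇒n14 (via fail)  → match P3@[20:20]
[21] read 'e'  n14⇒n1 (via fail)
[22] read 'b'  n1⇒n2
[23] read 'a'  n2⇒n3  → match P3@[23:23]
[24] read 'e'  n3⇒n4
[25] read 'e'  n4⇒n5
[26] read 'c'  n5⇒n6  → match P0@[21:26]

Result: [[7,4],[12,2],[19,2],[20,3],[23,3],[26,0]]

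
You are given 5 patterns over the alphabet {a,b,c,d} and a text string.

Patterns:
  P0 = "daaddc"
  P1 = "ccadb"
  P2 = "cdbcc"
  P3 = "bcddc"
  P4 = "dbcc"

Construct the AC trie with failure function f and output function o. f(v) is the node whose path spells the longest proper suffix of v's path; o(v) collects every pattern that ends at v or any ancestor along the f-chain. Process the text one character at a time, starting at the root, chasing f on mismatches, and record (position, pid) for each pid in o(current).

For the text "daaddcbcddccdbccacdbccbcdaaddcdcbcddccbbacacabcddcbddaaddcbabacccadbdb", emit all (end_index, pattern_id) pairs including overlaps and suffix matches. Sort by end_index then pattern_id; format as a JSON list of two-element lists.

Construct AC machine:
Trie nodes:
  0='ε' goto b→16 c→7 d→1
  1='d' goto a→2 b→21
  2='da' goto a→3
  3='daa' goto d→4
  4='daad' goto d→5
  5='daadd' goto c→6
  6='daaddc' goto ·  ←P0
  7='c' goto c→8 d→12
  8='cc' goto a→9
  9='cca' goto d→10
  10='ccad' goto b→11
  11='ccadb' goto ·  ←P1
  12='cd' goto b→13
  13='cdb' goto c→14
  14='cdbc' goto c→15
  15='cdbcc' goto ·  ←P2
  16='b' goto c→17
  17='bc' goto d→18
  18='bcd' goto d→19
  19='bcdd' goto c→20
  20='bcddc' goto ·  ←P3
  21='db' goto c→22
  22='dbc' goto c→23
  23='dbcc' goto ·  ←P4

BFS fail/out derivation:
  n1('d'): parent n0 fail=0; on 'd' 0 → fail=0;  out ∅∪∅=∅
  n7('c'): parent n0 fail=0; on 'c' 0 → fail=0;  out ∅∪∅=∅
  n16('b'): parent n0 fail=0; on 'b' 0 → fail=0;  out ∅∪∅=∅
  n2('da'): parent n1 fail=0; on 'a' 0 → fail=0;  out ∅∪∅=∅
  n8('cc'): parent n7 fail=0; on 'c' 0 → fail=7;  out ∅∪∅=∅
  n12('cd'): parent n7 fail=0; on 'd' 0 → fail=1;  out ∅∪∅=∅
  n17('bc'): parent n16 fail=0; on 'c' 0 → fail=7;  out ∅∪∅=∅
  n21('db'): parent n1 fail=0; on 'b' 0 → fail=16;  out ∅∪∅=∅
  n3('daa'): parent n2 fail=0; on 'a' 0 → fail=0;  out ∅∪∅=∅
  n9('cca'): parent n8 fail=7; on 'a' 7→0 → fail=0;  out ∅∪∅=∅
  n13('cdb'): parent n12 fail=1; on 'b' 1 → fail=21;  out ∅∪∅=∅
  n18('bcd'): parent n17 fail=7; on 'd' 7 → fail=12;  out ∅∪∅=∅
  n22('dbc'): parent n21 fail=16; on 'c' 16 → fail=17;  out ∅∪∅=∅
  n4('daad'): parent n3 fail=0; on 'd' 0 → fail=1;  out ∅∪∅=∅
  n10('ccad'): parent n9 fail=0; on 'd' 0 → fail=1;  out ∅∪∅=∅
  n14('cdbc'): parent n13 fail=21; on 'c' 21 → fail=22;  out ∅∪∅=∅
  n19('bcdd'): parent n18 fail=12; on 'd' 12→1→0 → fail=1;  out ∅∪∅=∅
  n23('dbcc'): parent n22 fail=17; on 'c' 17→7 → fail=8;  out {4}∪∅={4}
  n5('daadd'): parent n4 fail=1; on 'd' 1→0 → fail=1;  out ∅∪∅=∅
  n11('ccadb'): parent n10 fail=1; on 'b' 1 → fail=21;  out {1}∪∅={1}
  n15('cdbcc'): parent n14 fail=22; on 'c' 22 → fail=23;  out {2}∪{4}={2,4}
  n20('bcddc'): parent n19 fail=1; on 'c' 1→0 → fail=7;  out {3}∪∅={3}
  n6('daaddc'): parent n5 fail=1; on 'c' 1→0 → fail=7;  out {0}∪∅={0}

Text stream:
[0] read 'd'  n0⇒n1
[1] read 'a'  n1⇒n2
[2] read 'a'  n2⇒n3
[3] read 'd'  n3⇒n4
[4] read 'd'  n4⇒n5
[5] read 'c'  n5⇒n6  ** P0@[0:5]
[6] read 'b'  n6⇒n16 (via fail)
[7] read 'c'  n16⇒n17
[8] read 'd'  n17⇒n18
[9] read 'd'  n18⇒n19
[10] read 'c'  n19⇒n20  ** P3@[6:10]
[11] read 'c'  n20⇒n8 (via fail)
[12] read 'd'  n8⇒n12 (via fail)
[13] read 'b'  n12⇒n13
[14] read 'c'  n13⇒n14
[15] read 'c'  n14⇒n15  ** P2@[11:15],P4@[12:15]
[16] read 'a'  n15⇒n9 (via fail)
[17] read 'c'  n9⇒n7 (via fail)
[18] read 'd'  n7⇒n12
[19] read 'b'  n12⇒n13
[20] read 'c'  n13⇒n14
[21] read 'c'  n14⇒n15  ** P2@[17:21],P4@[18:21]
[22] read 'b'  n15⇒n16 (via fail)
[23] read 'c'  n16⇒n17
[24] read 'd'  n17⇒n18
[25] read 'a'  n18⇒n2 (via fail)
[26] read 'a'  n2⇒n3
[27] read 'd'  n3⇒n4
[28] read 'd'  n4⇒n5
[29] read 'c'  n5⇒n6  ** P0@[24:29]
[30] read 'd'  n6⇒n12 (via fail)
[31] read 'c'  n12⇒n7 (via fail)
[32] read 'b'  n7⇒n16 (via fail)
[33] read 'c'  n16⇒n17
[34] read 'd'  n17⇒n18
[35] read 'd'  n18⇒n19
[36] read 'c'  n19⇒n20  ** P3@[32:36]
[37] read 'c'  n20⇒n8 (via fail)
[38] read 'b'  n8⇒n16 (via fail)
[39] read 'b'  n16⇒n16 (via fail)
[40] read 'a'  n16⇒n0 (via fail)
[41] read 'c'  n0⇒n7
[42] read 'a'  n7⇒n0 (via fail)
[43] read 'c'  n0⇒n7
[44] read 'a'  n7⇒n0 (via fail)
[45] read 'b'  n0⇒n16
[46] read 'c'  n16⇒n17
[47] read 'd'  n17⇒n18
[48] read 'd'  n18⇒n19
[49] read 'c'  n19⇒n20  ** P3@[45:49]
[50] read 'b'  n20⇒n16 (via fail)
[51] read 'd'  n16⇒n1 (via fail)
[52] read 'd'  n1⇒n1 (via fail)
[53] read 'a'  n1⇒n2
[54] read 'a'  n2⇒n3
[55] read 'd'  n3⇒n4
[56] read 'd'  n4⇒n5
[57] read 'c'  n5⇒n6  ** P0@[52:57]
[58] read 'b'  n6⇒n16 (via fail)
[59] read 'a'  n16⇒n0 (via fail)
[60] read 'b'  n0⇒n16
[61] read 'a'  n16⇒n0 (via fail)
[62] read 'c'  n0⇒n7
[63] read 'c'  n7⇒n8
[64] read 'c'  n8⇒n8 (via fail)
[65] read 'a'  n8⇒n9
[66] read 'd'  n9⇒n10
[67] read 'b'  n10⇒n11  ** P1@[63:67]
[68] read 'd'  n11⇒n1 (via fail)
[69] read 'b'  n1⇒n21

Result: [[5,0],[10,3],[15,2],[15,4],[21,2],[21,4],[29,0],[36,3],[49,3],[57,0],[67,1]]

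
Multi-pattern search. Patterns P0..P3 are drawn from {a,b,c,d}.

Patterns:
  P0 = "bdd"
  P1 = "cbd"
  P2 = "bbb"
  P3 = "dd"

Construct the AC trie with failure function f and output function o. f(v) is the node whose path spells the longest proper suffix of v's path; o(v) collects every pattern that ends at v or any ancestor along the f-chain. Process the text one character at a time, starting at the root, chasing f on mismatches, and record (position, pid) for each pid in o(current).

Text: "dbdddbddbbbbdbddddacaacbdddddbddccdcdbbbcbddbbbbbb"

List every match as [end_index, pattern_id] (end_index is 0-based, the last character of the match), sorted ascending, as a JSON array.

Build:
Trie (insert patterns):
  0='ε' goto b→1 c→4 d→9
  1='b' goto b→7 d→2
  2='bd' goto d→3
  3='bdd' goto ·  ←P0
  4='c' goto b→5
  5='cb' goto d→6
  6='cbd' goto ·  ←P1
  7='bb' goto b→8
  8='bbb' goto ·  ←P2
  9='d' goto d→10
  10='dd' goto ·  ←P3

BFS fail/out derivation:
  n1('b'): parent n0 fail=0; on 'b' 0 → fail=0;  out ∅∪∅=∅
  n4('c'): parent n0 fail=0; on 'c' 0 → fail=0;  out ∅∪∅=∅
  n9('d'): parent n0 fail=0; on 'd' 0 → fail=0;  out ∅∪∅=∅
  n2('bd'): parent n1 fail=0; on 'd' 0 → fail=9;  out ∅∪∅=∅
  n5('cb'): parent n4 fail=0; on 'b' 0 → fail=1;  out ∅∪∅=∅
  n7('bb'): parent n1 fail=0; on 'b' 0 → fail=1;  out ∅∪∅=∅
  n10('dd'): parent n9 fail=0; on 'd' 0 → fail=9;  out {3}∪∅={3}
  n3('bdd'): parent n2 fail=9; on 'd' 9 → fail=10;  out {0}∪{3}={0,3}
  n6('cbd'): parent n5 fail=1; on 'd' 1 → fail=2;  out {1}∪∅={1}
  n8('bbb'): parent n7 fail=1; on 'b' 1 → fail=7;  out {2}∪∅={2}

Run:
[0] read 'd'  n0⇒n9
[1] read 'b'  n9⇒n1 ·f
[2] read 'd'  n1⇒n2
[3] read 'd'  n2⇒n3  emit P0@[1:3],P3@[2:3]
[4] read 'd'  n3⇒n10 ·f  emit P3@[3:4]
[5] read 'b'  n10⇒n1 ·f
[6] read 'd'  n1⇒n2
[7] read 'd'  n2⇒n3  emit P0@[5:7],P3@[6:7]
[8] read 'b'  n3⇒n1 ·f
[9] read 'b'  n1⇒n7
[10] read 'b'  n7⇒n8  emit P2@[8:10]
[11] read 'b'  n8⇒n8 ·f  emit P2@[9:11]
[12] read 'd'  n8⇒n2 ·f
[13] read 'b'  n2⇒n1 ·f
[14] read 'd'  n1⇒n2
[15] read 'd'  n2⇒n3  emit P0@[13:15],P3@[14:15]
[16] read 'd'  n3⇒n10 ·f  emit P3@[15:16]
[17] read 'd'  n10⇒n10 ·f  emit P3@[16:17]
[18] read 'a'  n10⇒n0 ·f
[19] read 'c'  n0⇒n4
[20] read 'a'  n4⇒n0 ·f
[21] read 'a'  n0⇒n0
[22] read 'c'  n0⇒n4
[23] read 'b'  n4⇒n5
[24] read 'd'  n5⇒n6  emit P1@[22:24]
[25] read 'd'  n6⇒n3 ·f  emit P0@[23:25],P3@[24:25]
[26] read 'd'  n3⇒n10 ·f  emit P3@[25:26]
[27] read 'd'  n10⇒n10 ·f  emit P3@[26:27]
[28] read 'd'  n10⇒n10 ·f  emit P3@[27:28]
[29] read 'b'  n10⇒n1 ·f
[30] read 'd'  n1⇒n2
[31] read 'd'  n2⇒n3  emit P0@[29:31],P3@[30:31]
[32] read 'c'  n3⇒n4 ·f
[33] read 'c'  n4⇒n4 ·f
[34] read 'd'  n4⇒n9 ·f
[35] read 'c'  n9⇒n4 ·f
[36] read 'd'  n4⇒n9 ·f
[37] read 'b'  n9⇒n1 ·f
[38] read 'b'  n1⇒n7
[39] read 'b'  n7⇒n8  emit P2@[37:39]
[40] read 'c'  n8⇒n4 ·f
[41] read 'b'  n4⇒n5
[42] read 'd'  n5⇒n6  emit P1@[40:42]
[43] read 'd'  n6⇒n3 ·f  emit P0@[41:43],P3@[42:43]
[44] read 'b'  n3⇒n1 ·f
[45] read 'b'  n1⇒n7
[46] read 'b'  n7⇒n8  emit P2@[44:46]
[47] read 'b'  n8⇒n8 ·f  emit P2@[45:47]
[48] read 'b'  n8⇒n8 ·f  emit P2@[46:48]
[49] read 'b'  n8⇒n8 ·f  emit P2@[47:49]

Result: [[3,0],[3,3],[4,3],[7,0],[7,3],[10,2],[11,2],[15,0],[15,3],[16,3],[17,3],[24,1],[25,0],[25,3],[26,3],[27,3],[28,3],[31,0],[31,3],[39,2],[42,1],[43,0],[43,3],[46,2],[47,2],[48,2],[49,2]]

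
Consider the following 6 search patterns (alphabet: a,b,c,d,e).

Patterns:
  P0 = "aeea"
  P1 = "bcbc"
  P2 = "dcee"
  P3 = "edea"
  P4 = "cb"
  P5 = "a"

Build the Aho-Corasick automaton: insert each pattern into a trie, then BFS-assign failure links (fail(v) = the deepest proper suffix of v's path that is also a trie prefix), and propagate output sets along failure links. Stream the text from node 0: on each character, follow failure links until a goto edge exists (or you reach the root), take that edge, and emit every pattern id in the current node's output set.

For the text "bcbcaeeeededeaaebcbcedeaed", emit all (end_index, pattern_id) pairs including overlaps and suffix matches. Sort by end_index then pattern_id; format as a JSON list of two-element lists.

Construct AC machine:
Trie (insert patterns):
  n0 'ε': a→1 b→5 c→17 d→9 e→13
  n1 'a': e→2  ←P5
  n2 'ae': e→3
  n3 'aee': a→4
  n4 'aeea': ·  ←P0
  n5 'b': c→6
  n6 'bc': b→7
  n7 'bcb': c→8
  n8 'bcbc': ·  ←P1
  n9 'd': c→10
  n10 'dc': e→11
  n11 'dce': e→12
  n12 'dcee': ·  ←P2
  n13 'e': d→14
  n14 'ed': e→15
  n15 'ede': a→16
  n16 'edea': ·  ←P3
  n17 'c': b→18
  n18 'cb': ·  ←P4

BFS fail/out derivation:
  fail(1) 'a': from fail(0)=0 chase 'a': 0 ⇒ 0;  out={5}∪out(0)={5}
  fail(5) 'b': from fail(0)=0 chase 'b': 0 ⇒ 0;  out=∅∪out(0)=∅
  fail(9) 'd': from fail(0)=0 chase 'd': 0 ⇒ 0;  out=∅∪out(0)=∅
  fail(13) 'e': from fail(0)=0 chase 'e': 0 ⇒ 0;  out=∅∪out(0)=∅
  fail(17) 'c': from fail(0)=0 chase 'c': 0 ⇒ 0;  out=∅∪out(0)=∅
  fail(2) 'ae': from fail(1)=0 chase 'e': 0 ⇒ 13;  out=∅∪out(13)=∅
  fail(6) 'bc': from fail(5)=0 chase 'c': 0 ⇒ 17;  out=∅∪out(17)=∅
  fail(10) 'dc': from fail(9)=0 chase 'c': 0 ⇒ 17;  out=∅∪out(17)=∅
  fail(14) 'ed': from fail(13)=0 chase 'd': 0 ⇒ 9;  out=∅∪out(9)=∅
  fail(18) 'cb': from fail(17)=0 chase 'b': 0 ⇒ 5;  out={4}∪out(5)={4}
  fail(3) 'aee': from fail(2)=13 chase 'e': 13→0 ⇒ 13;  out=∅∪out(13)=∅
  fail(7) 'bcb': from fail(6)=17 chase 'b': 17 ⇒ 18;  out=∅∪out(18)={4}
  fail(11) 'dce': from fail(10)=17 chase 'e': 17→0 ⇒ 13;  out=∅∪out(13)=∅
  fail(15) 'ede': from fail(14)=9 chase 'e': 9→0 ⇒ 13;  out=∅∪out(13)=∅
  fail(4) 'aeea': from fail(3)=13 chase 'a': 13→0 ⇒ 1;  out={0}∪out(1)={0,5}
  fail(8) 'bcbc': from fail(7)=18 chase 'c': 18→5 ⇒ 6;  out={1}∪out(6)={1}
  fail(12) 'dcee': from fail(11)=13 chase 'e': 13→0 ⇒ 13;  out={2}∪out(13)={2}
  fail(16) 'edea': from fail(15)=13 chase 'a': 13→0 ⇒ 1;  out={3}∪out(1)={3,5}

Run:
[0] read 'b'  n0⇒n5
[1] read 'c'  n5⇒n6
[2] read 'b'  n6⇒n7  emit P4@[1:2]
[3] read 'c'  n7⇒n8  emit P1@[0:3]
[4] read 'a'  n8⇒n1 (via fail)  emit P5@[4:4]
[5] read 'e'  n1⇒n2
[6] read 'e'  n2⇒n3
[7] read 'e'  n3⇒n13 (via fail)
[8] read 'e'  n13⇒n13 (via fail)
[9] read 'd'  n13⇒n14
[10] read 'e'  n14⇒n15
[11] read 'd'  n15⇒n14 (via fail)
[12] read 'e'  n14⇒n15
[13] read 'a'  n15⇒n16  emit P3@[10:13],P5@[13:13]
[14] read 'a'  n16⇒n1 (via fail)  emit P5@[14:14]
[15] read 'e'  n1⇒n2
[16] read 'b'  n2⇒n5 (via fail)
[17] read 'c'  n5⇒n6
[18] read 'b'  n6⇒n7  emit P4@[17:18]
[19] read 'c'  n7⇒n8  emit P1@[16:19]
[20] read 'e'  n8⇒n13 (via fail)
[21] read 'd'  n13⇒n14
[22] read 'e'  n14⇒n15
[23] read 'a'  n15⇒n16  emit P3@[20:23],P5@[23:23]
[24] read 'e'  n16⇒n2 (via fail)
[25] read 'd'  n2⇒n14 (via fail)

Matches: [[2,4],[3,1],[4,5],[13,3],[13,5],[14,5],[18,4],[19,1],[23,3],[23,5]]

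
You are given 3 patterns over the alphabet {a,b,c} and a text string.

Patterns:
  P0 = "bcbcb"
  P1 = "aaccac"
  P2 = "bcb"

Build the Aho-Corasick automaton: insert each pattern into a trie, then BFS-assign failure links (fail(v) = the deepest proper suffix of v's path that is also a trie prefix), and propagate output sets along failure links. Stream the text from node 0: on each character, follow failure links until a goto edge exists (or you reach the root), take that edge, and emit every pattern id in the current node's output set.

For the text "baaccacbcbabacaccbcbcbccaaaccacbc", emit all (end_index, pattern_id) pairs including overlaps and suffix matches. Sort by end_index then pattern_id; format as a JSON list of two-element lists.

Construct AC machine:
Trie (insert patterns):
  n0 'ε': a→6 b→1
  n1 'b': c→2
  n2 'bc': b→3
  n3 'bcb': c→4  ←P2
  n4 'bcbc': b→5
  n5 'bcbcb': ·  ←P0
  n6 'a': a→7
  n7 'aa': c→8
  n8 'aac': c→9
  n9 'aacc': a→10
  n10 'aacca': c→11
  n11 'aaccac': ·  ←P1

Failure links (BFS by depth):
  n1('b'): parent n0 fail=0; on 'b' 0 → fail=0;  out ∅∪∅=∅
  n6('a'): parent n0 fail=0; on 'a' 0 → fail=0;  out ∅∪∅=∅
  n2('bc'): parent n1 fail=0; on 'c' 0 → fail=0;  out ∅∪∅=∅
  n7('aa'): parent n6 fail=0; on 'a' 0 → fail=6;  out ∅∪∅=∅
  n3('bcb'): parent n2 fail=0; on 'b' 0 → fail=1;  out {2}∪∅={2}
  n8('aac'): parent n7 fail=6; on 'c' 6→0 → fail=0;  out ∅∪∅=∅
  n4('bcbc'): parent n3 fail=1; on 'c' 1 → fail=2;  out ∅∪∅=∅
  n9('aacc'): parent n8 fail=0; on 'c' 0 → fail=0;  out ∅∪∅=∅
  n5('bcbcb'): parent n4 fail=2; on 'b' 2 → fail=3;  out {0}∪{2}={0,2}
  n10('aacca'): parent n9 fail=0; on 'a' 0 → fail=6;  out ∅∪∅=∅
  n11('aaccac'): parent n10 fail=6; on 'c' 6→0 → fail=0;  out {1}∪∅={1}

Scan:
[0] read 'b'  n0⇒n1
[1] read 'a'  n1⇒n6 ·f
[2] read 'a'  n6⇒n7
[3] read 'c'  n7⇒n8
[4] read 'c'  n8⇒n9
[5] read 'a'  n9⇒n10
[6] read 'c'  n10⇒n11  emit P1@[1:6]
[7] read 'b'  n11⇒n1 ·f
[8] read 'c'  n1⇒n2
[9] read 'b'  n2⇒n3  emit P2@[7:9]
[10] read 'a'  n3⇒n6 ·f
[11] read 'b'  n6⇒n1 ·f
[12] read 'a'  n1⇒n6 ·f
[13] read 'c'  n6⇒n0 ·f
[14] read 'a'  n0⇒n6
[15] read 'c'  n6⇒n0 ·f
[16] read 'c'  n0⇒n0
[17] read 'b'  n0⇒n1
[18] read 'c'  n1⇒n2
[19] read 'b'  n2⇒n3  emit P2@[17:19]
[20] read 'c'  n3⇒n4
[21] read 'b'  n4⇒n5  emit P0@[17:21],P2@[19:21]
[22] read 'c'  n5⇒n4 ·f
[23] read 'c'  n4⇒n0 ·f
[24] read 'a'  n0⇒n6
[25] read 'a'  n6⇒n7
[26] read 'a'  n7⇒n7 ·f
[27] read 'c'  n7⇒n8
[28] read 'c'  n8⇒n9
[29] read 'a'  n9⇒n10
[30] read 'c'  n10⇒n11  emit P1@[25:30]
[31] read 'b'  n11⇒n1 ·f
[32] read 'c'  n1⇒n2

Matches: [[6,1],[9,2],[19,2],[21,0],[21,2],[30,1]]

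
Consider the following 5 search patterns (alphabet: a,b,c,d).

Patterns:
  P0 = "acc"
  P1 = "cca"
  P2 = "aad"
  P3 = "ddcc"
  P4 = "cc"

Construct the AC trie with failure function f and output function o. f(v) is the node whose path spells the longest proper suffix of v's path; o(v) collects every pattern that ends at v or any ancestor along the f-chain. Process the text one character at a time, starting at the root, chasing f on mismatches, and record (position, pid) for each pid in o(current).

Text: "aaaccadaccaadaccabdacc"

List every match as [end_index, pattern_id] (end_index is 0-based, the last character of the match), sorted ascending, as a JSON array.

Build automaton:
Trie nodes:
  n0 'ε': a→1 c→4 d→9
  n1 'a': a→7 c→2
  n2 'ac': c→3
  n3 'acc': ·  ←P0
  n4 'c': c→5
  n5 'cc': a→6  ←P4
  n6 'cca': ·  ←P1
  n7 'aa': d→8
  n8 'aad': ·  ←P2
  n9 'd': d→10
  n10 'dd': c→11
  n11 'ddc': c→12
  n12 'ddcc': ·  ←P3

BFS fail/out derivation:
  fail(1) 'a': from fail(0)=0 chase 'a': 0 ⇒ 0;  out=∅∪out(0)=∅
  fail(4) 'c': from fail(0)=0 chase 'c': 0 ⇒ 0;  out=∅∪out(0)=∅
  fail(9) 'd': from fail(0)=0 chase 'd': 0 ⇒ 0;  out=∅∪out(0)=∅
  fail(2) 'ac': from fail(1)=0 chase 'c': 0 ⇒ 4;  out=∅∪out(4)=∅
  fail(5) 'cc': from fail(4)=0 chase 'c': 0 ⇒ 4;  out={4}∪out(4)={4}
  fail(7) 'aa': from fail(1)=0 chase 'a': 0 ⇒ 1;  out=∅∪out(1)=∅
  fail(10) 'dd': from fail(9)=0 chase 'd': 0 ⇒ 9;  out=∅∪out(9)=∅
  fail(3) 'acc': from fail(2)=4 chase 'c': 4 ⇒ 5;  out={0}∪out(5)={0,4}
  fail(6) 'cca': from fail(5)=4 chase 'a': 4→0 ⇒ 1;  out={1}∪out(1)={1}
  fail(8) 'aad': from fail(7)=1 chase 'd': 1→0 ⇒ 9;  out={2}∪out(9)={2}
  fail(11) 'ddc': from fail(10)=9 chase 'c': 9→0 ⇒ 4;  out=∅∪out(4)=∅
  fail(12) 'ddcc': from fail(11)=4 chase 'c': 4 ⇒ 5;  out={3}∪out(5)={3,4}

Text stream:
[0] read 'a'  n0⇒n1
[1] read 'a'  n1⇒n7
[2] read 'a'  n7⇒n7 ·f
[3] read 'c'  n7⇒n2 ·f
[4] read 'c'  n2⇒n3  ** P0@[2:4],P4@[3:4]
[5] read 'a'  n3⇒n6 ·f  ** P1@[3:5]
[6] read 'd'  n6⇒n9 ·f
[7] read 'a'  n9⇒n1 ·f
[8] read 'c'  n1⇒n2
[9] read 'c'  n2⇒n3  ** P0@[7:9],P4@[8:9]
[10] read 'a'  n3⇒n6 ·f  ** P1@[8:10]
[11] read 'a'  n6⇒n7 ·f
[12] read 'd'  n7⇒n8  ** P2@[10:12]
[13] read 'a'  n8⇒n1 ·f
[14] read 'c'  n1⇒n2
[15] read 'c'  n2⇒n3  ** P0@[13:15],P4@[14:15]
[16] read 'a'  n3⇒n6 ·f  ** P1@[14:16]
[17] read 'b'  n6⇒n0 ·f
[18] read 'd'  n0⇒n9
[19] read 'a'  n9⇒n1 ·f
[20] read 'c'  n1⇒n2
[21] read 'c'  n2⇒n3  ** P0@[19:21],P4@[20:21]

Matches: [[4,0],[4,4],[5,1],[9,0],[9,4],[10,1],[12,2],[15,0],[15,4],[16,1],[21,0],[21,4]]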